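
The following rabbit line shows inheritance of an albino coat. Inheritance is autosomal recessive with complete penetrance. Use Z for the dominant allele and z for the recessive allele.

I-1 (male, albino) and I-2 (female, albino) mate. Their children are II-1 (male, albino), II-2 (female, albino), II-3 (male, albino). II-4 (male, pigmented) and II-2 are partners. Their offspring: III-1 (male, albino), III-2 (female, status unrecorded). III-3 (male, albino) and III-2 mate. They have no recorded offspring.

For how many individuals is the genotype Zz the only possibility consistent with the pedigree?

1

Obligate heterozygotes: II-4 is pigmented so carries Z and passed z to III-1 (zz), so II-4 is Zz.
Every other individual is either homozygous by phenotype or has at least one consistent homozygous assignment, so the count is 1.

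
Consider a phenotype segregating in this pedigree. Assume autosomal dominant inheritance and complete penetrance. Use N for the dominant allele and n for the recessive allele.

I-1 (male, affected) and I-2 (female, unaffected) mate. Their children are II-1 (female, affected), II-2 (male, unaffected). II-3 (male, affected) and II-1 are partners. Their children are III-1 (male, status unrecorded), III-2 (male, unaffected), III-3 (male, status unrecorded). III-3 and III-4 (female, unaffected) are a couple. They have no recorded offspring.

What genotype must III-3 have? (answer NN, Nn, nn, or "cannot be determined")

cannot be determined

III-3's phenotype is unrecorded, and no parent or child forces a single allele at both positions; consistent genotype assignments exist with III-3 as NN or Nn or nn.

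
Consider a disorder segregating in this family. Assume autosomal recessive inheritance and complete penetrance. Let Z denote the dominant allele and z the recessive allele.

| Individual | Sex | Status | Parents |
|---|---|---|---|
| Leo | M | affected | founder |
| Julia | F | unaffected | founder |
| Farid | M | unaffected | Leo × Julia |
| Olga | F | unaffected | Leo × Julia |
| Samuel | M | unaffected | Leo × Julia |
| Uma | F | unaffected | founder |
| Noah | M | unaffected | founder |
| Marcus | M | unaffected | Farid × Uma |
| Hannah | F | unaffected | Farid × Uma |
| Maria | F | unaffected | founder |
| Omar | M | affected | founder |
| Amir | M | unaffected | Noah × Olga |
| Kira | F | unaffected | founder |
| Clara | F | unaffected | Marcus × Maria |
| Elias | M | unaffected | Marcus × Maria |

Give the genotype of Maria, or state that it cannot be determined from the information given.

cannot be determined

Maria's phenotype allows ZZ or Zz, and no parent or child forces a single allele at both positions; consistent genotype assignments exist with Maria as ZZ or Zz.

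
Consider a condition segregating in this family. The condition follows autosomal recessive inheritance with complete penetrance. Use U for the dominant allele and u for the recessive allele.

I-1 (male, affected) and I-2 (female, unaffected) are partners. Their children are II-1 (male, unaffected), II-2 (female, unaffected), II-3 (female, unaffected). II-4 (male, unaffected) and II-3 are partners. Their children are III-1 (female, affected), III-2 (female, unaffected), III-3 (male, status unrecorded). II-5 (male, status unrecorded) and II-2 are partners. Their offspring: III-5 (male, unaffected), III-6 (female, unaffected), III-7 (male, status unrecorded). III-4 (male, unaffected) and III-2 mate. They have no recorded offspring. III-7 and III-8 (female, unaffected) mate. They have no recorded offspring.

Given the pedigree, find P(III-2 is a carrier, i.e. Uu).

II-4 is unaffected so carries U and passed u to III-1 (uu), so II-4 is Uu.
II-3 is unaffected so carries U and received u from I-1 (uu), so II-3 is Uu.
Their cross gives offspring ratios 1/4 UU : 1/2 Uu : 1/4 uu. Conditioning on III-2 being unaffected, P(Uu) = 1/2 / 3/4 = 2/3.

2/3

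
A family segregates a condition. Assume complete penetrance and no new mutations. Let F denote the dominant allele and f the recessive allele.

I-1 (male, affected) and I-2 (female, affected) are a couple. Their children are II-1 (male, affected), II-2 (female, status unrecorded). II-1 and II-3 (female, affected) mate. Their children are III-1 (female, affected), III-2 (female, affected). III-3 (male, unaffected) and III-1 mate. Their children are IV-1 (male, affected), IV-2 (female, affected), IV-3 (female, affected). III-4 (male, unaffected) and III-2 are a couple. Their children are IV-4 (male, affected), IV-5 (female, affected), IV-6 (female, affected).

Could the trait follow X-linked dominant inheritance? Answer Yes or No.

Yes

A consistent assignment under X-linked dominant exists: I-1 X^F Y, I-2 X^F X^F, II-1 X^F Y, II-2 X^F X^F, II-3 X^F X^F, III-1 X^F X^F, III-2 X^F X^F, III-3 X^f Y, III-4 X^f Y, IV-1 X^F Y, IV-2 X^F X^f, IV-3 X^F X^f, IV-4 X^F Y, IV-5 X^F X^f, IV-6 X^F X^f.
In this assignment every recorded phenotype matches its genotype and every non-founder's genotype is obtainable from its parents' genotypes, so the pedigree is consistent.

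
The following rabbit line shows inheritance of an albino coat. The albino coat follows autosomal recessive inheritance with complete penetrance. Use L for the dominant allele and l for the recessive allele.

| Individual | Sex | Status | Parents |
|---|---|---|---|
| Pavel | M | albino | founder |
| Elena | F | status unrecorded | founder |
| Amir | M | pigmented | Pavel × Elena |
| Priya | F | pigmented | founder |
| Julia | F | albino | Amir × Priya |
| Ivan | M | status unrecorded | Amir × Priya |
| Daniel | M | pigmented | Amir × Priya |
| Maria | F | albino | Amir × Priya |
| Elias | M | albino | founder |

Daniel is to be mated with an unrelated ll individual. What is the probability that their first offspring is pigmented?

2/3

Amir is pigmented so carries L and received l from Pavel (ll), so Amir is Ll.
Priya is pigmented so carries L and passed l to Julia (ll), so Priya is Ll.
Daniel is a pigmented offspring of Amir (Ll) × Priya (Ll), whose cross gives 1/4 LL : 1/2 Ll : 1/4 ll; conditioning on being pigmented, Daniel is LL with probability 1/3, Ll with probability 2/3.
Summing over parental genotype combinations, P(offspring is pigmented) = 1/3·1 + 2/3·1/2 = 2/3.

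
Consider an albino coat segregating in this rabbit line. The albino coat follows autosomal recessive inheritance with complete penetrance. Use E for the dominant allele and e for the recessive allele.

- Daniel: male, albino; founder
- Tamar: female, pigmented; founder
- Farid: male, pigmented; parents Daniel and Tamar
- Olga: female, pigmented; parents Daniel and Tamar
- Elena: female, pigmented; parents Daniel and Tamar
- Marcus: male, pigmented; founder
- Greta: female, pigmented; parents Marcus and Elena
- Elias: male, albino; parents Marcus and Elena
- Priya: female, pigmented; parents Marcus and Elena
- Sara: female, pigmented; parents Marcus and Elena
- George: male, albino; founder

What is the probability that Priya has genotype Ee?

2/3

Marcus is pigmented so carries E and passed e to Elias (ee), so Marcus is Ee.
Elena is pigmented so carries E and received e from Daniel (ee), so Elena is Ee.
Their cross gives offspring ratios 1/4 EE : 1/2 Ee : 1/4 ee. Conditioning on Priya being pigmented, P(Ee) = 1/2 / 3/4 = 2/3.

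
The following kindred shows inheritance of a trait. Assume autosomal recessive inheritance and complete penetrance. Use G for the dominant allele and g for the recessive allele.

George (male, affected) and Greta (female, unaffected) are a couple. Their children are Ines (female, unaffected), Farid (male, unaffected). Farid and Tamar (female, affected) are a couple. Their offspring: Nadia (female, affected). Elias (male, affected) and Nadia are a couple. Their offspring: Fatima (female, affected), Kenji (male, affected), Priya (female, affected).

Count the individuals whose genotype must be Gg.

2

Obligate heterozygotes: Ines is unaffected so carries G and received g from George (gg), so Ines is Gg; Farid is unaffected so carries G and received g from George (gg), so Farid is Gg.
Every other individual is either homozygous by phenotype or has at least one consistent homozygous assignment, so the count is 2.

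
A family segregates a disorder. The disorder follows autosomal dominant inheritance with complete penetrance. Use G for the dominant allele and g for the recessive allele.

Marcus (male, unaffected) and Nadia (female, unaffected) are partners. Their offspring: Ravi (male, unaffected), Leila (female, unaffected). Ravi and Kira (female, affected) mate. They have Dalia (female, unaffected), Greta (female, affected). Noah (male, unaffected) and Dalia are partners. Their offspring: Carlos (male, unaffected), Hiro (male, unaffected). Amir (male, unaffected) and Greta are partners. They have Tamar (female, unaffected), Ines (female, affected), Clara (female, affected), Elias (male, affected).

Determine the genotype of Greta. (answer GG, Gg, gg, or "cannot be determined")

Gg

From phenotype alone, Greta is GG or Gg.
Greta is affected so carries G and received g from Ravi (gg), so Greta is Gg.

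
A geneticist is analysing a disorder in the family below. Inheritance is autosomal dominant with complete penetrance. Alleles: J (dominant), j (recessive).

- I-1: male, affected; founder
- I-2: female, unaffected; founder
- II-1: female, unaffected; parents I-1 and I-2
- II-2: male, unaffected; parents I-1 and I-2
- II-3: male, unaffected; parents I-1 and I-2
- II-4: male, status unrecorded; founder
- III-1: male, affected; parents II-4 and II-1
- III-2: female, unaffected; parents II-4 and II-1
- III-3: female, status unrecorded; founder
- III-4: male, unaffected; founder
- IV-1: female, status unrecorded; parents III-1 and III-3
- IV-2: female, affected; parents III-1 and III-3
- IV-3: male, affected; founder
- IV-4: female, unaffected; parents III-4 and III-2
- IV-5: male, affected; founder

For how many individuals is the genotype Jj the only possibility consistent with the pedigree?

Obligate heterozygotes: I-1 is affected so carries J and passed j to II-1 (jj), so I-1 is Jj; II-4 passed J to III-1 (Jj, whose j came from II-1) and passed j to III-2 (jj), so II-4 is Jj; III-1 is affected so carries J and received j from II-1 (jj), so III-1 is Jj.
Every other individual is either homozygous by phenotype or has at least one consistent homozygous assignment, so the count is 3.

3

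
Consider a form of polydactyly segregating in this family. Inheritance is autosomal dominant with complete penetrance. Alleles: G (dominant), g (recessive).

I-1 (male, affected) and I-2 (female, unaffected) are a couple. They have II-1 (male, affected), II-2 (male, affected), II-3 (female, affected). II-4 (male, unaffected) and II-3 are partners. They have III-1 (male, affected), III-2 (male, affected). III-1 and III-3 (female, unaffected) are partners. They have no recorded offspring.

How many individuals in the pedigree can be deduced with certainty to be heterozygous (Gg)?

Obligate heterozygotes: II-1 is affected so carries G and received g from I-2 (gg), so II-1 is Gg; II-2 is affected so carries G and received g from I-2 (gg), so II-2 is Gg; II-3 is affected so carries G and received g from I-2 (gg), so II-3 is Gg; III-1 is affected so carries G and received g from II-4 (gg), so III-1 is Gg; III-2 is affected so carries G and received g from II-4 (gg), so III-2 is Gg.
Every other individual is either homozygous by phenotype or has at least one consistent homozygous assignment, so the count is 5.

5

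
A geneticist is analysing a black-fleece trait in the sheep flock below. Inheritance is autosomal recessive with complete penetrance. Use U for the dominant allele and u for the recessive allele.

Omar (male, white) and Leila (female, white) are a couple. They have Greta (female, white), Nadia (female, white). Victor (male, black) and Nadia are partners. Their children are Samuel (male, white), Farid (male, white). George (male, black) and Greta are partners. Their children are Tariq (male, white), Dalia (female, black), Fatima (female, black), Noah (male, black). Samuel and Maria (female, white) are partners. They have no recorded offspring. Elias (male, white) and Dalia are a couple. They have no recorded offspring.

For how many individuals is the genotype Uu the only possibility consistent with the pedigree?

4

Obligate heterozygotes: Greta is white so carries U and passed u to Dalia (uu), so Greta is Uu; Samuel is white so carries U and received u from Victor (uu), so Samuel is Uu; Farid is white so carries U and received u from Victor (uu), so Farid is Uu; Tariq is white so carries U and received u from George (uu), so Tariq is Uu.
Every other individual is either homozygous by phenotype or has at least one consistent homozygous assignment, so the count is 4.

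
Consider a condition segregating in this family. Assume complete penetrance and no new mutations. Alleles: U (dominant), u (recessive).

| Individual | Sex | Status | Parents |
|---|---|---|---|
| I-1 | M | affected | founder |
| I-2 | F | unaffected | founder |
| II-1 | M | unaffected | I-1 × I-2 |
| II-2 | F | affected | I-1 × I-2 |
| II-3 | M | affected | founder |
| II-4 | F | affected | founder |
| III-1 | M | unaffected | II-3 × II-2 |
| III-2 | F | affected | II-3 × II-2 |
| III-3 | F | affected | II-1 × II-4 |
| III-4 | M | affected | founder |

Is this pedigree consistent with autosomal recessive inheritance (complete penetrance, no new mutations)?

Under autosomal recessive, III-1 (unaffected, male) cannot arise from II-3 (affected) × II-2 (affected).

No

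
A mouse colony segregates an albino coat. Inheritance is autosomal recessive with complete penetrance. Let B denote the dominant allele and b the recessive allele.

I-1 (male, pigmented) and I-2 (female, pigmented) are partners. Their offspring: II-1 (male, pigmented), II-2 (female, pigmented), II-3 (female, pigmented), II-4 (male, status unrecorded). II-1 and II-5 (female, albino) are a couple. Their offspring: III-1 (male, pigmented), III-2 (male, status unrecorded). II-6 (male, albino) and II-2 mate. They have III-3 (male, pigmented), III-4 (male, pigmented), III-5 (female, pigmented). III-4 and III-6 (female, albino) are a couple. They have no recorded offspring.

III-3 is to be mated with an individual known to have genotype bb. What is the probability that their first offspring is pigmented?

1/2

III-3 is pigmented so carries B and received b from II-6 (bb), so III-3 is Bb.
The cross gives 1/2 Bb : 1/2 bb, so P(offspring is pigmented) = 1/2.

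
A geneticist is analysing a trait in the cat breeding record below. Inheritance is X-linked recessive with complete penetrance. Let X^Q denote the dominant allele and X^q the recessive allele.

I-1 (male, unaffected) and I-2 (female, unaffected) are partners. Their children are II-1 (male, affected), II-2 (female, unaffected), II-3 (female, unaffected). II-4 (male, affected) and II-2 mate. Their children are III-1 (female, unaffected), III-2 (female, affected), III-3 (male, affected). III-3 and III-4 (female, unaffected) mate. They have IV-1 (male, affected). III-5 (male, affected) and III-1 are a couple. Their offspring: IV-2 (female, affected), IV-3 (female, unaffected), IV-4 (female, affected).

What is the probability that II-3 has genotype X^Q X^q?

1/2

I-1 is unaffected, so I-1 is X^Q Y.
I-2 is unaffected so carries Q and passed q to II-1 (X^q Y), so I-2 is X^Q X^q.
Their cross gives offspring ratios 1/2 X^Q X^Q : 1/2 X^Q X^q. Conditioning on II-3 being unaffected, P(X^Q X^q) = 1/2 / 1 = 1/2.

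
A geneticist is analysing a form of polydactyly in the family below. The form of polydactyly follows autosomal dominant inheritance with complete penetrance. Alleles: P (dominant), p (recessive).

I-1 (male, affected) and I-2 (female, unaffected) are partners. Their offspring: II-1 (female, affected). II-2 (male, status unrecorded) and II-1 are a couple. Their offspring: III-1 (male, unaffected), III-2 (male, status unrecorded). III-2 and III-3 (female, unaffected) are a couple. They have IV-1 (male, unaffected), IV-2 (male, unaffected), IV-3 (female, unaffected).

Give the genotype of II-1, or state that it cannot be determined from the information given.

From phenotype alone, II-1 is PP or Pp.
II-1 is affected so carries P and received p from I-2 (pp), so II-1 is Pp.

Pp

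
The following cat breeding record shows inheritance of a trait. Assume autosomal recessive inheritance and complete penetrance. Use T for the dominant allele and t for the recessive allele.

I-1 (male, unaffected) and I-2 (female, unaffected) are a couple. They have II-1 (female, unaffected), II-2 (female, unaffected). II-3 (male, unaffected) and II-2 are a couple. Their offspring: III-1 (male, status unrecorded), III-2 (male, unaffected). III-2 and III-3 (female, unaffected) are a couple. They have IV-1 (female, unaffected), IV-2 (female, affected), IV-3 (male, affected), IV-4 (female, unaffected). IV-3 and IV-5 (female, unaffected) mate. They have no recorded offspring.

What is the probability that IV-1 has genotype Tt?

2/3

III-2 is unaffected so carries T and passed t to IV-2 (tt), so III-2 is Tt.
III-3 is unaffected so carries T and passed t to IV-2 (tt), so III-3 is Tt.
Their cross gives offspring ratios 1/4 TT : 1/2 Tt : 1/4 tt. Conditioning on IV-1 being unaffected, P(Tt) = 1/2 / 3/4 = 2/3.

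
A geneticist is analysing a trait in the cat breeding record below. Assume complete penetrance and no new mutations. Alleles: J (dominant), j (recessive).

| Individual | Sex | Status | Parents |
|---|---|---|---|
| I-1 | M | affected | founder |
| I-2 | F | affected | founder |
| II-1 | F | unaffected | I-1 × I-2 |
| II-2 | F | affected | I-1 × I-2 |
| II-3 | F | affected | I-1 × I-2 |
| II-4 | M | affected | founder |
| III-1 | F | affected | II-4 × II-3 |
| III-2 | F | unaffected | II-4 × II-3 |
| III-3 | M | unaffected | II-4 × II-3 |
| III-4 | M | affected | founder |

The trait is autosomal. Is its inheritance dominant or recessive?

dominant

I-1 and I-2 are both affected yet have an unaffected child II-1. Under a recessive model two affected parents are homozygous and every child would be affected, so the trait cannot be recessive.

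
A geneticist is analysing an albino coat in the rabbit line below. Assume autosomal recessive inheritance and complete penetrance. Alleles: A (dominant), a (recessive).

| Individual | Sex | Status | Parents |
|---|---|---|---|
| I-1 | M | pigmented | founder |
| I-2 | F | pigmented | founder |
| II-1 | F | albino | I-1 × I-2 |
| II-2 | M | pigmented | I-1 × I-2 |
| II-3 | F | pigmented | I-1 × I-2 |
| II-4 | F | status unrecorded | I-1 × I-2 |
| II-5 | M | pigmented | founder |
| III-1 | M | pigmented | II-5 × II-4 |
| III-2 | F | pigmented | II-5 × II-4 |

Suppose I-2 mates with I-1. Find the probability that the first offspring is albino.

I-2 is pigmented so carries A and passed a to II-1 (aa), so I-2 is Aa.
I-1 is pigmented so carries A and passed a to II-1 (aa), so I-1 is Aa.
The cross gives 1/4 AA : 1/2 Aa : 1/4 aa, so P(offspring is albino) = 1/4.

1/4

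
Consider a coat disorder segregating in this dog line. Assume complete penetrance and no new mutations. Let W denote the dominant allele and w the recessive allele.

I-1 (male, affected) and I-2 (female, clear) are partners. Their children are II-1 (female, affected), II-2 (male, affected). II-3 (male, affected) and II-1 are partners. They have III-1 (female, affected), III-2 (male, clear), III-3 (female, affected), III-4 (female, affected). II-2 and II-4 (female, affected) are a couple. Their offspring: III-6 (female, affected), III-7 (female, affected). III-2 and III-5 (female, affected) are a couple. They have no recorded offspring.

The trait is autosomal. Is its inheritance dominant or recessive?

dominant

II-3 and II-1 are both affected yet have a clear child III-2. Under a recessive model two affected parents are homozygous and every child would be affected, so the trait cannot be recessive.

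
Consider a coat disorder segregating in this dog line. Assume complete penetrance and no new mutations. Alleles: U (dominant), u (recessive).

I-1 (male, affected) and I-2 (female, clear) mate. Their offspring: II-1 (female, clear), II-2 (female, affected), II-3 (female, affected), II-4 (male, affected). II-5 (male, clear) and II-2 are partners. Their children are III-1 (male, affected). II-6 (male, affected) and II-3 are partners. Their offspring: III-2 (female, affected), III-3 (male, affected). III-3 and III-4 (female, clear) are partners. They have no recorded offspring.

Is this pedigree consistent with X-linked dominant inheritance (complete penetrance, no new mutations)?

No

Under X-linked dominant, II-1 (clear, female) cannot arise from I-1 (affected) × I-2 (clear).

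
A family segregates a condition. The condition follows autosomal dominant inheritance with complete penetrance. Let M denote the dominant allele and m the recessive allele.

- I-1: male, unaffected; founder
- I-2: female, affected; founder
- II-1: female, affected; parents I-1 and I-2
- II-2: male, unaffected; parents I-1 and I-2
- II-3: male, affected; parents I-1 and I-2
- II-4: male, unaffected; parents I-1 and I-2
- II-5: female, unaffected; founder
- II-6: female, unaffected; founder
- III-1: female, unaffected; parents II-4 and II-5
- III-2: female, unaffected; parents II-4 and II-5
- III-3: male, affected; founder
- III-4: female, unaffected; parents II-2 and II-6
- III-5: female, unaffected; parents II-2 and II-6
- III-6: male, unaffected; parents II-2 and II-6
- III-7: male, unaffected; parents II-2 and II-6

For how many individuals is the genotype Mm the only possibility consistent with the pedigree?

3

Obligate heterozygotes: I-2 is affected so carries M and passed m to II-2 (mm), so I-2 is Mm; II-1 is affected so carries M and received m from I-1 (mm), so II-1 is Mm; II-3 is affected so carries M and received m from I-1 (mm), so II-3 is Mm.
Every other individual is either homozygous by phenotype or has at least one consistent homozygous assignment, so the count is 3.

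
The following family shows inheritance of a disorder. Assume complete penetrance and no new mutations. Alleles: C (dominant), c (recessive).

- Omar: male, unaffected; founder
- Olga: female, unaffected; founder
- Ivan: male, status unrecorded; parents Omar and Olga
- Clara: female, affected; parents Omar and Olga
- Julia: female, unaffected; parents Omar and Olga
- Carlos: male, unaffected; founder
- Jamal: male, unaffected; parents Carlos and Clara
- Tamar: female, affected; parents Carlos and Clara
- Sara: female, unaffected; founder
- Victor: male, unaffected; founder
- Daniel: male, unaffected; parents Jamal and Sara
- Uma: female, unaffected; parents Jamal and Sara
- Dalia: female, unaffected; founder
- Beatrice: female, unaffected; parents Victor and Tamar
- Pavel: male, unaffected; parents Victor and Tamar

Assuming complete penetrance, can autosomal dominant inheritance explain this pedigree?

Under autosomal dominant, Clara (affected, female) cannot arise from Omar (unaffected) × Olga (unaffected).

No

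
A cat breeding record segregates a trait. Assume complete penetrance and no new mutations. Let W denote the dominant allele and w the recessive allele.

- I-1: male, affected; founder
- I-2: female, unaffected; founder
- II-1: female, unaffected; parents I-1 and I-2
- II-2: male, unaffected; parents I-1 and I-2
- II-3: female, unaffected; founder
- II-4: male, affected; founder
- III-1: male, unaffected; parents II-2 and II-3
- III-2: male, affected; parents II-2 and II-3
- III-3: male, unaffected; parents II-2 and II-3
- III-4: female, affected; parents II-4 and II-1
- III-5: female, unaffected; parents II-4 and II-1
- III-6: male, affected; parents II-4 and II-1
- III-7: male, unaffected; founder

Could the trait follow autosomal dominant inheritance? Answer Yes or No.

Under autosomal dominant, III-2 (affected, male) cannot arise from II-2 (unaffected) × II-3 (unaffected).

No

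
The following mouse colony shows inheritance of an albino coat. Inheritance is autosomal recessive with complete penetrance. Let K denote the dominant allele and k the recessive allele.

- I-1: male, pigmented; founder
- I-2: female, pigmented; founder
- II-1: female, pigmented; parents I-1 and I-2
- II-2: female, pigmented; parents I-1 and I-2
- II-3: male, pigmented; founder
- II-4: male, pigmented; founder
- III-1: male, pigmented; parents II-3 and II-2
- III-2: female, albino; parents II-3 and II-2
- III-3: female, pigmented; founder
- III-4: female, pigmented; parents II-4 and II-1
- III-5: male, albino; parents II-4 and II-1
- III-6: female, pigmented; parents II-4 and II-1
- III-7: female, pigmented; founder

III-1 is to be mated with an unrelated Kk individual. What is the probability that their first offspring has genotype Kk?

1/2

II-3 is pigmented so carries K and passed k to III-2 (kk), so II-3 is Kk.
II-2 is pigmented so carries K and passed k to III-2 (kk), so II-2 is Kk.
III-1 is a pigmented offspring of II-3 (Kk) × II-2 (Kk), whose cross gives 1/4 KK : 1/2 Kk : 1/4 kk; conditioning on being pigmented, III-1 is KK with probability 1/3, Kk with probability 2/3.
Summing over parental genotype combinations, P(offspring has genotype Kk) = 1/3·1/2 + 2/3·1/2 = 1/2.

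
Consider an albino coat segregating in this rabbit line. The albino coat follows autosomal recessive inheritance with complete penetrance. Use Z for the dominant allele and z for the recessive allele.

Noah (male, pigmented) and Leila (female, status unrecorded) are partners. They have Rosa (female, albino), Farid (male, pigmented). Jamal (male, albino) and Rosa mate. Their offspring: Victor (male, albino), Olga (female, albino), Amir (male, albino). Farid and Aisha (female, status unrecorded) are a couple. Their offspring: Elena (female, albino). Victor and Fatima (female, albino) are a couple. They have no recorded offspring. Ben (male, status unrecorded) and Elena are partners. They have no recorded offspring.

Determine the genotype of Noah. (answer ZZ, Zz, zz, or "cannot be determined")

From phenotype alone, Noah is ZZ or Zz.
Noah is pigmented so carries Z and passed z to Rosa (zz), so Noah is Zz.

Zz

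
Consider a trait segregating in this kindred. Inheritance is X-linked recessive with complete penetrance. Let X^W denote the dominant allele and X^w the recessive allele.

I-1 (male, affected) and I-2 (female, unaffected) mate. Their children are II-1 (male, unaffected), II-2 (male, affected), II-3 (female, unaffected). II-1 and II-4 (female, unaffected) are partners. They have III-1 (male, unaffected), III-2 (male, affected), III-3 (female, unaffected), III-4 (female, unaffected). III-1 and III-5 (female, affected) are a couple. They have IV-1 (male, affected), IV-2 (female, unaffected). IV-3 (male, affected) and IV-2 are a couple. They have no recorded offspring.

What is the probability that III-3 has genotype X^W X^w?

II-1 is unaffected, so II-1 is X^W Y.
II-4 is unaffected so carries W and passed w to III-2 (X^w Y), so II-4 is X^W X^w.
Their cross gives offspring ratios 1/2 X^W X^W : 1/2 X^W X^w. Conditioning on III-3 being unaffected, P(X^W X^w) = 1/2 / 1 = 1/2.

1/2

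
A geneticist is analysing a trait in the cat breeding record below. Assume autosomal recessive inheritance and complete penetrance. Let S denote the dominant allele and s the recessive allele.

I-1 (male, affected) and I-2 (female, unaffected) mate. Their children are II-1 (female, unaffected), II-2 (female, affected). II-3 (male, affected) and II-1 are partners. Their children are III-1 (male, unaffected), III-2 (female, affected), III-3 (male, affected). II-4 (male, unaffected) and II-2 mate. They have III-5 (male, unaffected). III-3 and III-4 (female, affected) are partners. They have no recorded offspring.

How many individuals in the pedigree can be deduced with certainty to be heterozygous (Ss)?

4

Obligate heterozygotes: I-2 is unaffected so carries S and passed s to II-2 (ss), so I-2 is Ss; II-1 is unaffected so carries S and received s from I-1 (ss), so II-1 is Ss; III-1 is unaffected so carries S and received s from II-3 (ss), so III-1 is Ss; III-5 is unaffected so carries S and received s from II-2 (ss), so III-5 is Ss.
Every other individual is either homozygous by phenotype or has at least one consistent homozygous assignment, so the count is 4.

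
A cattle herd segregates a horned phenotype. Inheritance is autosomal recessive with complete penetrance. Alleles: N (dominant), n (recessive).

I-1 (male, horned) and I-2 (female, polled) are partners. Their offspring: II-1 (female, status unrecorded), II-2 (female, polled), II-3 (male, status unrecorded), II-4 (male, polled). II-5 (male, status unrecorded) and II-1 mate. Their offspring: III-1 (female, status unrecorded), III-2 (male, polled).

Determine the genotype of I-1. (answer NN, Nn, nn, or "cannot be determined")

I-1 is horned, so I-1 is nn.

nn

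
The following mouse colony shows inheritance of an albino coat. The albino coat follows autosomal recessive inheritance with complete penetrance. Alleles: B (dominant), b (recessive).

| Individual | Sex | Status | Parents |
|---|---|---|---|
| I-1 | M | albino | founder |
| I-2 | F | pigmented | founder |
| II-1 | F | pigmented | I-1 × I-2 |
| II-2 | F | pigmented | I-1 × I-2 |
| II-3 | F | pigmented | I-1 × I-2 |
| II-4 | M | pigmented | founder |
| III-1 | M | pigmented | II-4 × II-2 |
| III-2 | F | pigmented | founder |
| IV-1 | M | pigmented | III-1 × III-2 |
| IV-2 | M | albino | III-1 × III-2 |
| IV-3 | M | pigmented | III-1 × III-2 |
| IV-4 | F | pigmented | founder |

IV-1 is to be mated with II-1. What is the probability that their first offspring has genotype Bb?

III-1 is pigmented so carries B and passed b to IV-2 (bb), so III-1 is Bb.
III-2 is pigmented so carries B and passed b to IV-2 (bb), so III-2 is Bb.
IV-1 is a pigmented offspring of III-1 (Bb) × III-2 (Bb), whose cross gives 1/4 BB : 1/2 Bb : 1/4 bb; conditioning on being pigmented, IV-1 is BB with probability 1/3, Bb with probability 2/3.
II-1 is pigmented so carries B and received b from I-1 (bb), so II-1 is Bb.
Summing over parental genotype combinations, P(offspring has genotype Bb) = 1/3·1/2 + 2/3·1/2 = 1/2.

1/2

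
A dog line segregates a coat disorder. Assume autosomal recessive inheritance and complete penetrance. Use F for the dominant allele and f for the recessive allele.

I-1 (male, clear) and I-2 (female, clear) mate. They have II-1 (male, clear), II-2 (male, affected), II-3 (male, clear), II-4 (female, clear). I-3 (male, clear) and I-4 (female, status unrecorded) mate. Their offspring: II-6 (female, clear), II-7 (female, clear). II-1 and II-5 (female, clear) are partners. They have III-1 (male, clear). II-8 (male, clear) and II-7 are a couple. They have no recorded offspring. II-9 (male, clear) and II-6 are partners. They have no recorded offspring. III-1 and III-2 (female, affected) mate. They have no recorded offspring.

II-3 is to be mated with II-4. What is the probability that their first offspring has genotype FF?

I-1 is clear so carries F and passed f to II-2 (ff), so I-1 is Ff.
I-2 is clear so carries F and passed f to II-2 (ff), so I-2 is Ff.
II-3 is a clear offspring of I-1 (Ff) × I-2 (Ff), whose cross gives 1/4 FF : 1/2 Ff : 1/4 ff; conditioning on being clear, II-3 is FF with probability 1/3, Ff with probability 2/3.
II-4 is a clear offspring of I-1 (Ff) × I-2 (Ff), whose cross gives 1/4 FF : 1/2 Ff : 1/4 ff; conditioning on being clear, II-4 is FF with probability 1/3, Ff with probability 2/3.
Summing over parental genotype combinations, P(offspring has genotype FF) = 1/9·1 + 2/9·1/2 + 2/9·1/2 + 4/9·1/4 = 4/9.

4/9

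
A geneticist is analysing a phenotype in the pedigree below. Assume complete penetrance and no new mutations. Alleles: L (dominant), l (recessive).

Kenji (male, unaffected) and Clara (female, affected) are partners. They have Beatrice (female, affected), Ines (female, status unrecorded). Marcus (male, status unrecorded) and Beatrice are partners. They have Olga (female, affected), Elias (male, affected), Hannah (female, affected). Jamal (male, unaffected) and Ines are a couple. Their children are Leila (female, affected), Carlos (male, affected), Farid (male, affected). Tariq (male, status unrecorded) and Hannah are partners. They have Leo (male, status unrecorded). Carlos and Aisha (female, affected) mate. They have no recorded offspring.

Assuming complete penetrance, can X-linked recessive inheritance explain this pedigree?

Under X-linked recessive, Beatrice (affected, female) cannot arise from Kenji (unaffected) × Clara (affected).

No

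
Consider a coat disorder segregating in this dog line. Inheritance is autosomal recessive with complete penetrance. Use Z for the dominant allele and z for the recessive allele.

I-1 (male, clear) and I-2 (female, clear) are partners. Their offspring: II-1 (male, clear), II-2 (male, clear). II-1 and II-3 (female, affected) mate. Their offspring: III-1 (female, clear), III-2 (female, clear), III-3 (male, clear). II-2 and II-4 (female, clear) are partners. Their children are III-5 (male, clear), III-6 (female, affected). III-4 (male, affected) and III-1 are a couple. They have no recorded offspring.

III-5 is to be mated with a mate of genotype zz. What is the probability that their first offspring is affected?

1/3

II-2 is clear so carries Z and passed z to III-6 (zz), so II-2 is Zz.
II-4 is clear so carries Z and passed z to III-6 (zz), so II-4 is Zz.
III-5 is a clear offspring of II-2 (Zz) × II-4 (Zz), whose cross gives 1/4 ZZ : 1/2 Zz : 1/4 zz; conditioning on being clear, III-5 is ZZ with probability 1/3, Zz with probability 2/3.
Summing over parental genotype combinations, P(offspring is affected) = 2/3·1/2 = 1/3.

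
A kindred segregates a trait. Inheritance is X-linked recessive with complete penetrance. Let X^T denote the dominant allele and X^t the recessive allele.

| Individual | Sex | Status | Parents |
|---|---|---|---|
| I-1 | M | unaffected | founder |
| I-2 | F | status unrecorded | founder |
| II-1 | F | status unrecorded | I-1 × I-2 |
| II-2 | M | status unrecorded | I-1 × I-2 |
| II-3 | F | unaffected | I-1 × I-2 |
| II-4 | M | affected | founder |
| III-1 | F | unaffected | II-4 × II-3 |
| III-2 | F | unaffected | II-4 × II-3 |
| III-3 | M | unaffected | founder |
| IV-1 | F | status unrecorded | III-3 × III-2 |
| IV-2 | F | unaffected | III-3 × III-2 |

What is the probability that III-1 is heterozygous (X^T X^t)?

1

III-1 is unaffected so carries T and received t from II-4 (X^t Y), so III-1 is X^T X^t, giving P(X^T X^t) = 1.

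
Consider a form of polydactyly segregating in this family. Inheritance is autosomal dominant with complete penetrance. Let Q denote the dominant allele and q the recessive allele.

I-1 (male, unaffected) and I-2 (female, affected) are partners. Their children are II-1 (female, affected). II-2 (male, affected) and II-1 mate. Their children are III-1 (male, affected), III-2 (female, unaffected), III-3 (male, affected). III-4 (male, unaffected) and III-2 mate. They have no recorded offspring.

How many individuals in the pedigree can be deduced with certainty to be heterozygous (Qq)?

2

Obligate heterozygotes: II-1 is affected so carries Q and received q from I-1 (qq), so II-1 is Qq; II-2 is affected so carries Q and passed q to III-2 (qq), so II-2 is Qq.
Every other individual is either homozygous by phenotype or has at least one consistent homozygous assignment, so the count is 2.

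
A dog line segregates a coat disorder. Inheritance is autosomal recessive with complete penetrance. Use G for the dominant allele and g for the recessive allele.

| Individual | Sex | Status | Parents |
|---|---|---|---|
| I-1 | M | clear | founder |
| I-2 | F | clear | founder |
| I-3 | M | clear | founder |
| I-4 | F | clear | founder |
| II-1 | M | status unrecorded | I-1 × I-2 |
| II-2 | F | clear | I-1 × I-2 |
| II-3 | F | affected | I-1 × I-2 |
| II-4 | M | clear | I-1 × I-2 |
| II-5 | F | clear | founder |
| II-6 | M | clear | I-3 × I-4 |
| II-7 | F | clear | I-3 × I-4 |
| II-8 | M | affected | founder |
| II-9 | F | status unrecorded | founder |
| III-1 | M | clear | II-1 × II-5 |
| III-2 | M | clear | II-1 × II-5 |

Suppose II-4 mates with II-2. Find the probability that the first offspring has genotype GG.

4/9

I-1 is clear so carries G and passed g to II-3 (gg), so I-1 is Gg.
I-2 is clear so carries G and passed g to II-3 (gg), so I-2 is Gg.
II-4 is a clear offspring of I-1 (Gg) × I-2 (Gg), whose cross gives 1/4 GG : 1/2 Gg : 1/4 gg; conditioning on being clear, II-4 is GG with probability 1/3, Gg with probability 2/3.
II-2 is a clear offspring of I-1 (Gg) × I-2 (Gg), whose cross gives 1/4 GG : 1/2 Gg : 1/4 gg; conditioning on being clear, II-2 is GG with probability 1/3, Gg with probability 2/3.
Summing over parental genotype combinations, P(offspring has genotype GG) = 1/9·1 + 2/9·1/2 + 2/9·1/2 + 4/9·1/4 = 4/9.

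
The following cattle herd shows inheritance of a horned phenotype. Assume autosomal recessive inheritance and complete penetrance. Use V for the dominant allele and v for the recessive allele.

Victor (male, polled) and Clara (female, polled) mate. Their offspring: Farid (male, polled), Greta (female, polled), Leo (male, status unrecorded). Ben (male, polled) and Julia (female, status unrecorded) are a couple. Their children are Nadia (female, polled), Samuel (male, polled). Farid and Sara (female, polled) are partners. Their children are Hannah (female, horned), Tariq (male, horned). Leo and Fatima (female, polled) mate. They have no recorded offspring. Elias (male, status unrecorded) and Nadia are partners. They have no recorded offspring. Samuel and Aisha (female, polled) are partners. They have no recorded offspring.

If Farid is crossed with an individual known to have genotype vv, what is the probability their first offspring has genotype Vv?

1/2

Farid is polled so carries V and passed v to Hannah (vv), so Farid is Vv.
The cross gives 1/2 Vv : 1/2 vv, so P(offspring has genotype Vv) = 1/2.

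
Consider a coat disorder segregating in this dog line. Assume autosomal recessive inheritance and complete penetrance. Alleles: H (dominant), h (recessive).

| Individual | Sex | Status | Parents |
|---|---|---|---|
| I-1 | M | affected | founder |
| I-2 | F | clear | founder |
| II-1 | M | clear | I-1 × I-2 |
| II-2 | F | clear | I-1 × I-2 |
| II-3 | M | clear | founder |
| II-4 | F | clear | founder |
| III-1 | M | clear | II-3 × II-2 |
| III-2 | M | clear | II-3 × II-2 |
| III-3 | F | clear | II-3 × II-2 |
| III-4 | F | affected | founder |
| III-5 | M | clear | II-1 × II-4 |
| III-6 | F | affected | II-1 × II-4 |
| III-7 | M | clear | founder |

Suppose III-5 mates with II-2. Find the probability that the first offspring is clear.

II-1 is clear so carries H and received h from I-1 (hh), so II-1 is Hh.
II-4 is clear so carries H and passed h to III-6 (hh), so II-4 is Hh.
III-5 is a clear offspring of II-1 (Hh) × II-4 (Hh), whose cross gives 1/4 HH : 1/2 Hh : 1/4 hh; conditioning on being clear, III-5 is HH with probability 1/3, Hh with probability 2/3.
II-2 is clear so carries H and received h from I-1 (hh), so II-2 is Hh.
Summing over parental genotype combinations, P(offspring is clear) = 1/3·1 + 2/3·3/4 = 5/6.

5/6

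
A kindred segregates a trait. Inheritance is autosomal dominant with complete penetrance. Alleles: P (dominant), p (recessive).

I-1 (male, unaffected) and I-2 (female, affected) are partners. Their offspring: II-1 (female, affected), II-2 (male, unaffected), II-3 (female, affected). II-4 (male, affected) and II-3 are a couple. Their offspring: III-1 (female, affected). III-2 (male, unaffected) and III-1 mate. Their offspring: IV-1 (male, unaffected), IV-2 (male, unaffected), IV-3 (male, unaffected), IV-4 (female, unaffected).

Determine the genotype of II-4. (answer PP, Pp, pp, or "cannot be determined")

cannot be determined

II-4's phenotype allows PP or Pp, and no parent or child forces a single allele at both positions; consistent genotype assignments exist with II-4 as PP or Pp.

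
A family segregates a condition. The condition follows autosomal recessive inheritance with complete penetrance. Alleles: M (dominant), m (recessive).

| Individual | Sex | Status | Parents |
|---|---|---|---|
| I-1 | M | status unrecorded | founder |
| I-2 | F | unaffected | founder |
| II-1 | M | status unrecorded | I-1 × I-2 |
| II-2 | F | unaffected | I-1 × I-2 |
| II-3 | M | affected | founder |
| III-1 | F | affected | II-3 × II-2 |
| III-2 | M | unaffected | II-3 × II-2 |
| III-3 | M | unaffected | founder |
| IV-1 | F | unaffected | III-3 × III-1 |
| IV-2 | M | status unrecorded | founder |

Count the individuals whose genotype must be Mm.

3

Obligate heterozygotes: II-2 is unaffected so carries M and passed m to III-1 (mm), so II-2 is Mm; III-2 is unaffected so carries M and received m from II-3 (mm), so III-2 is Mm; IV-1 is unaffected so carries M and received m from III-1 (mm), so IV-1 is Mm.
Every other individual is either homozygous by phenotype or has at least one consistent homozygous assignment, so the count is 3.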